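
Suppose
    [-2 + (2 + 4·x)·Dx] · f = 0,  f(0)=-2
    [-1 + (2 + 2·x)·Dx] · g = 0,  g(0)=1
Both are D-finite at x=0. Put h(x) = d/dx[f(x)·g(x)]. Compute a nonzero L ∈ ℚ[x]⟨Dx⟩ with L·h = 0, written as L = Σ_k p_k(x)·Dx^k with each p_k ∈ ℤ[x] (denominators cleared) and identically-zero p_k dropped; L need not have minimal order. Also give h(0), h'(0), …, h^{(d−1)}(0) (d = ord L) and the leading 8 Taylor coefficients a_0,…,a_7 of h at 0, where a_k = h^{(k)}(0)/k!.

f: a_k = -2, -2, 1, -1, 5/4, -7/4, 21/8, -33/8, …
g: a_k = 1, 1/2, -1/8, 1/16, -5/128, 7/256, -21/1024, 33/2048, …
Product ⇒ symmetric product L₀, ord ≤ 1.
h=h₀': d/dx-closure on L₀ ⇒ L.
L = -1 + (-6 - 26·x - 36·x^2 - 16·x^3)·Dx  (order 1).
h: a_k = -3, 1/2, -9/8, 37/16, -585/128, 2271/256, -17493/1024, 67181/2048, …
ICs: h(0) = -3.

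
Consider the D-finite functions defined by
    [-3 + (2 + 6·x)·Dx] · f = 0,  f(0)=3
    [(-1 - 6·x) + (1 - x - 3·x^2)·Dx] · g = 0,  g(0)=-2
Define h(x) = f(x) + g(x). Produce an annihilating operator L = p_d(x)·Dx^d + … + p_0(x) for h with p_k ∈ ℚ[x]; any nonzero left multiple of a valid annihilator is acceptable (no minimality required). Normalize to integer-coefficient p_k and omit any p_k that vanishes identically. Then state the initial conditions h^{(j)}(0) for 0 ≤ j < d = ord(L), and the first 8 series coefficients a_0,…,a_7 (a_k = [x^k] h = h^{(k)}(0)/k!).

L = (57 + 297·x + 567·x^2 + 810·x^3) + (-41 - 246·x - 891·x^2 - 1998·x^3 - 2025·x^4)·Dx + (-2 + 38·x + 186·x^2 - 54·x^3 - 918·x^4 - 810·x^5)·Dx^2  (order 2).
h: a_k = 1, 5/2, -91/8, -143/16, -6079/128, -15377/256, -244583/1024, -672319/2048, …
ICs: h(0) = 1, h′(0) = 5/2.

f: a_k = 3, 9/2, -27/8, 81/16, -1215/128, 5103/256, -45927/1024, 216513/2048, …
g: a_k = -2, -2, -8, -14, -38, -80, -194, -434, …
Weyl lclm of L_f,L_g ⇒ L₀ (ord ≤ 2).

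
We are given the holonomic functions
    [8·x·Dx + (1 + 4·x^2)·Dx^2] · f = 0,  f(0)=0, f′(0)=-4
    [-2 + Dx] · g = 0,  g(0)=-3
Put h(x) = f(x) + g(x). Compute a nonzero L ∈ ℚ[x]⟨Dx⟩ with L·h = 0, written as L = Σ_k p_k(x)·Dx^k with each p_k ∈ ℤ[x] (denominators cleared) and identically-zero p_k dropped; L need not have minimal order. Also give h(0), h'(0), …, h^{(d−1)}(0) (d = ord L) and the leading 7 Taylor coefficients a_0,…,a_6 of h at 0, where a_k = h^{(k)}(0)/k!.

f: a_k = 0, -4, 0, 16/3, 0, -64/5, 0, …
g: a_k = -3, -6, -6, -4, -2, -4/5, -4/15, …
Sum ⇒ L₀ = lclm(L_f,L_g) in ℚ(x)⟨Dx⟩.
L = (8 - 32·x - 32·x^2)·Dx + (-6 + 12·x + 8·x^2 - 16·x^3)·Dx^2 + (1 + 2·x + 4·x^2 + 8·x^3)·Dx^3  (order 3).
h: a_k = -3, -10, -6, 4/3, -2, -68/5, -4/15, …
ICs: h(0) = -3, h′(0) = -10, h′′(0) = -12.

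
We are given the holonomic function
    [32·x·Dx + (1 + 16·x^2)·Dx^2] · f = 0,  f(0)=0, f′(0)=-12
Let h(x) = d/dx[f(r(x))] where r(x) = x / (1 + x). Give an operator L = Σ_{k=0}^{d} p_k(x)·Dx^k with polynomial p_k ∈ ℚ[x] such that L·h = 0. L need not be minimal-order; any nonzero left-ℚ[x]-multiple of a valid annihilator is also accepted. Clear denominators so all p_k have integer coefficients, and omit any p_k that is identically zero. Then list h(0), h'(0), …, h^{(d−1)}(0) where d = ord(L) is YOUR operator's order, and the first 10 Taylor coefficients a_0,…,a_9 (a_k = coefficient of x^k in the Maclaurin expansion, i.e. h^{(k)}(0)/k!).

f: a_k = 0, -12, 0, 64, 0, -3072/5, 0, 49152/7, 0, -262144/3, …
f∘r: x↦r, Dx↦Dx/r' in L_f ⇒ L₀.
h=h₀': d/dx-closure on L₀ ⇒ L.
L = (2 + 34·x) + (1 + 2·x + 17·x^2)·Dx  (order 1).
h: a_k = -12, 24, 156, -720, -1212, 14664, -8724, -231840, 611988, 2717304, …
ICs: h(0) = -12.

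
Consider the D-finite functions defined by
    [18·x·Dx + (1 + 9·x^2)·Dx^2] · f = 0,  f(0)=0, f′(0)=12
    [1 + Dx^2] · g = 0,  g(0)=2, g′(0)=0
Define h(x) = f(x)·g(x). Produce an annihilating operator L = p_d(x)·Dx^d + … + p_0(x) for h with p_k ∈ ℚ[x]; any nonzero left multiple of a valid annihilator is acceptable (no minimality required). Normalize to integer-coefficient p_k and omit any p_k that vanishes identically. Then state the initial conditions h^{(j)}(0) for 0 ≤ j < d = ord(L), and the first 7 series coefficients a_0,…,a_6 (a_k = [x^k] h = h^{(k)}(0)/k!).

f: a_k = 0, 12, 0, -36, 0, 972/5, 0, …
g: a_k = 2, 0, -1, 0, 1/12, 0, -1/360, …
Product ⇒ symmetric product L₀, ord ≤ 4.
L = (370 + 9594·x^2 + 4131·x^4 + 2916·x^6 + 6561·x^8) + (684·x + 6804·x^3 + 8748·x^5 + 26244·x^7)·Dx + (380 + 9792·x^2 + 5346·x^4 + 5832·x^6 + 13122·x^8)·Dx^2 + (684·x + 6804·x^3 + 8748·x^5 + 26244·x^7)·Dx^3 + (10 + 198·x^2 + 1215·x^4 + 2916·x^6 + 6561·x^8)·Dx^4  (order 4).
h: a_k = 0, 24, 0, -84, 0, 2129/5, 0, …
ICs: h(0) = 0, h′(0) = 24, h′′(0) = 0, h′′′(0) = -504.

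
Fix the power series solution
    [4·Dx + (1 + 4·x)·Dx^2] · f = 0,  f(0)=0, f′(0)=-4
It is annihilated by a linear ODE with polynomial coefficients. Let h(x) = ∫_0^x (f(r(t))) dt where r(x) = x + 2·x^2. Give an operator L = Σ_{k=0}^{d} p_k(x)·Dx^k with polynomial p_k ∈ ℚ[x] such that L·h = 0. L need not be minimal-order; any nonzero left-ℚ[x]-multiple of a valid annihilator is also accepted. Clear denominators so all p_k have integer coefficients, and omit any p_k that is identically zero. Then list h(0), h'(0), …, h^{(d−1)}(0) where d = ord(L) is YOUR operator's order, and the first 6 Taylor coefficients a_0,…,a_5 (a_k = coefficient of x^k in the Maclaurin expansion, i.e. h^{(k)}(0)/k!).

f: a_k = 0, -4, 8, -64/3, 64, -1024/5, …
Change of var in L_f (x↦r) gives L₀.
∫: right-multiply L₀ by Dx.
L = (16·x + 32·x^2)·Dx^2 + (1 + 8·x + 24·x^2 + 32·x^3)·Dx^3  (order 3).
h: a_k = 0, 0, -2, 0, 8/3, -32/5, …
ICs: h(0) = 0, h′(0) = 0, h′′(0) = -4.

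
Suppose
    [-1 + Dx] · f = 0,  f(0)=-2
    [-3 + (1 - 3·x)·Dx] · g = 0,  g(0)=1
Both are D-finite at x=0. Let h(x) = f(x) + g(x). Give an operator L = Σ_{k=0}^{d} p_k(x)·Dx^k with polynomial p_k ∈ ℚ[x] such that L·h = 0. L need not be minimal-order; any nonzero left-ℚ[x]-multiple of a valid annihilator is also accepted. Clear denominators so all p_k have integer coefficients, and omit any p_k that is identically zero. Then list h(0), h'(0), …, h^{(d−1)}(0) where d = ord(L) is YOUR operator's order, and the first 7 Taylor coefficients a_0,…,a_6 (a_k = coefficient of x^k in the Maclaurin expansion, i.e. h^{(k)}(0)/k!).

L = (15 + 9·x) + (-17 - 6·x + 9·x^2)·Dx + (2 - 3·x - 9·x^2)·Dx^2  (order 2).
h: a_k = -1, 1, 8, 80/3, 971/12, 14579/60, 262439/360, …
ICs: h(0) = -1, h′(0) = 1.

f: a_k = -2, -2, -1, -1/3, -1/12, -1/60, -1/360, …
g: a_k = 1, 3, 9, 27, 81, 243, 729, …
f+g: L₀ = lclm(L_f,L_g), ord ≤ 1+1.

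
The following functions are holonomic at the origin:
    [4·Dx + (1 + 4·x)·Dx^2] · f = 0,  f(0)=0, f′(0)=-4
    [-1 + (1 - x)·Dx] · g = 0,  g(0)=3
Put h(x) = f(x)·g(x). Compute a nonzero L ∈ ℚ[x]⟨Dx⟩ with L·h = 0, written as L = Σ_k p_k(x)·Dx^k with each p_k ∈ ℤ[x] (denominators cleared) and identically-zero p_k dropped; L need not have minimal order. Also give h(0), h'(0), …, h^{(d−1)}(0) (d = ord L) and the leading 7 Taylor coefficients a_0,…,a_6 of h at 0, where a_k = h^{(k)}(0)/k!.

f: a_k = 0, -4, 8, -64/3, 64, -1024/5, 2048/3, …
g: a_k = 3, 3, 3, 3, 3, 3, 3, …
f·g: L₀ = L_f ⊗_s L_g, ord ≤ 2·1.
L = 4 + (-2 + 12·x)·Dx + (-1 - 3·x + 4·x^2)·Dx^2  (order 2).
h: a_k = 0, -12, 12, -52, 140, -2372/5, 7868/5, …
ICs: h(0) = 0, h′(0) = -12.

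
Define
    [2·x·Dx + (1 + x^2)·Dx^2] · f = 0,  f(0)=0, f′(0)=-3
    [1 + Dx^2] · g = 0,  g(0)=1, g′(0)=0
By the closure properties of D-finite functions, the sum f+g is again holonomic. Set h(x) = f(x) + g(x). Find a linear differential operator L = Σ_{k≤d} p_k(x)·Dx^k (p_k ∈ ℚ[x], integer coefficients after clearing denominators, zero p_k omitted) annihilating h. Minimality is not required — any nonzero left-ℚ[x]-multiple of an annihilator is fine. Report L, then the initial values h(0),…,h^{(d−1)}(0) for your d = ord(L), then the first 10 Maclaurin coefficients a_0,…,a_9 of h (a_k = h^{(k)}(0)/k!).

L = (-22·x + 28·x^3 + 2·x^5)·Dx + (-1 + 7·x^2 + 9·x^4 + x^6)·Dx^2 + (-22·x + 28·x^3 + 2·x^5)·Dx^3 + (-1 + 7·x^2 + 9·x^4 + x^6)·Dx^4  (order 4).
h: a_k = 1, -3, -1/2, 1, 1/24, -3/5, -1/720, 3/7, 1/40320, -1/3, …
ICs: h(0) = 1, h′(0) = -3, h′′(0) = -1, h′′′(0) = 6.

f: a_k = 0, -3, 0, 1, 0, -3/5, 0, 3/7, 0, -1/3, …
g: a_k = 1, 0, -1/2, 0, 1/24, 0, -1/720, 0, 1/40320, 0, …
L₀ := lclm(L_f,L_g); ord L₀ ≤ 2+2.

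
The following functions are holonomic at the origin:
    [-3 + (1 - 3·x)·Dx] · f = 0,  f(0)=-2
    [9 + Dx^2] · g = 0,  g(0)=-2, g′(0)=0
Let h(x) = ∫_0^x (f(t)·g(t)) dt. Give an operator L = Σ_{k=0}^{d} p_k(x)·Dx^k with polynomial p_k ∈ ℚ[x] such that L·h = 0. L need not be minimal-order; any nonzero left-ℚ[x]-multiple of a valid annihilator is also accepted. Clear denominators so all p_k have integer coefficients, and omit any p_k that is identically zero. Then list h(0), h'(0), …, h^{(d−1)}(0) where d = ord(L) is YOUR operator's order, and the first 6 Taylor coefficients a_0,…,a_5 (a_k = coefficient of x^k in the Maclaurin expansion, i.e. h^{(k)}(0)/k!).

L = (-9 + 27·x)·Dx + 6·Dx^2 + (-1 + 3·x)·Dx^3  (order 3).
h: a_k = 0, 4, 6, 6, 27/2, 351/10, …
ICs: h(0) = 0, h′(0) = 4, h′′(0) = 12.

f: a_k = -2, -6, -18, -54, -162, -486, …
g: a_k = -2, 0, 9, 0, -27/4, 0, …
Product ⇒ symmetric product L₀, ord ≤ 2.
h=∫₀ˣh₀: take L = L₀·Dx.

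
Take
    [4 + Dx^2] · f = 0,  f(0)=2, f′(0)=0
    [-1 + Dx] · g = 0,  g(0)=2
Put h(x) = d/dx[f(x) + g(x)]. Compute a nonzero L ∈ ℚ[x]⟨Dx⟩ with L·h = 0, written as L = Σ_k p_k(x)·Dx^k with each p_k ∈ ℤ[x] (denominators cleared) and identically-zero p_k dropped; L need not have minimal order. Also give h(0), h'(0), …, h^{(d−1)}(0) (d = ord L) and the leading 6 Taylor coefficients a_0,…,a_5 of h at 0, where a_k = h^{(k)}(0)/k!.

L = 4 - 4·Dx + Dx^2 - Dx^3  (order 3).
h: a_k = 2, -6, 1, 17/3, 1/12, -21/20, …
ICs: h(0) = 2, h′(0) = -6, h′′(0) = 2.

f: a_k = 2, 0, -4, 0, 4/3, 0, …
g: a_k = 2, 2, 1, 1/3, 1/12, 1/60, …
h₀=f+g: left-lcm gives L₀, ord ≤ 3.
h₀' ⇒ L via d/dx closure of L₀.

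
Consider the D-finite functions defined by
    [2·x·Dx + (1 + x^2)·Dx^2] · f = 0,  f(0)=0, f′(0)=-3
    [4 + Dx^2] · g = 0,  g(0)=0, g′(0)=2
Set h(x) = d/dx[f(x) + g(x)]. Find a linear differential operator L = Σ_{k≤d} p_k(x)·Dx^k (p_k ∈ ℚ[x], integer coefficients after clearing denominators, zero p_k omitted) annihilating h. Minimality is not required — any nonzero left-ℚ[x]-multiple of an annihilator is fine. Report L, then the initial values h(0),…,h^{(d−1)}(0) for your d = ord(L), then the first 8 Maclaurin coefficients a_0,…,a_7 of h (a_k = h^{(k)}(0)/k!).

L = (-32·x + 80·x^3 + 16·x^5) + (4 + 32·x^2 + 36·x^4 + 8·x^6)·Dx + (-8·x + 20·x^3 + 4·x^5)·Dx^2 + (1 + 8·x^2 + 9·x^4 + 2·x^6)·Dx^3  (order 3).
h: a_k = -1, 0, -1, 0, -5/3, 0, 127/45, 0, …
ICs: h(0) = -1, h′(0) = 0, h′′(0) = -2.

f: a_k = 0, -3, 0, 1, 0, -3/5, 0, 3/7, …
g: a_k = 0, 2, 0, -4/3, 0, 4/15, 0, -8/315, …
f+g: L₀ = lclm(L_f,L_g), ord ≤ 2+2.
h=h₀': d/dx-closure on L₀ ⇒ L.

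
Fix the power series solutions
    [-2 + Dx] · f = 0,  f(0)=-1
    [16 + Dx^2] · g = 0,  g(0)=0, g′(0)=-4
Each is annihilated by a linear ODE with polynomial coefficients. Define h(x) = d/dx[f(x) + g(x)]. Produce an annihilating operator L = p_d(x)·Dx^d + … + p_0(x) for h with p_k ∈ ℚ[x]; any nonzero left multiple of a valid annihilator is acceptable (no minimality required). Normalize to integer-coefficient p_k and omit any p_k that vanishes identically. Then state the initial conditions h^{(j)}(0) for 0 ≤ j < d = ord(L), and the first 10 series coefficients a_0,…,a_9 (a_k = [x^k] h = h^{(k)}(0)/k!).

f: a_k = -1, -2, -2, -4/3, -2/3, -4/15, -4/45, -8/315, -2/315, -4/2835, …
g: a_k = 0, -4, 0, 32/3, 0, -128/15, 0, 1024/315, 0, -2048/2835, …
Sum ⇒ L₀ = lclm(L_f,L_g) in ℚ(x)⟨Dx⟩.
h=h₀': d/dx-closure on L₀ ⇒ L.
L = 32 - 16·Dx + 2·Dx^2 - Dx^3  (order 3).
h: a_k = -6, -4, 28, -8/3, -44, -8/15, 1016/45, -16/315, -228/35, -8/2835, …
ICs: h(0) = -6, h′(0) = -4, h′′(0) = 56.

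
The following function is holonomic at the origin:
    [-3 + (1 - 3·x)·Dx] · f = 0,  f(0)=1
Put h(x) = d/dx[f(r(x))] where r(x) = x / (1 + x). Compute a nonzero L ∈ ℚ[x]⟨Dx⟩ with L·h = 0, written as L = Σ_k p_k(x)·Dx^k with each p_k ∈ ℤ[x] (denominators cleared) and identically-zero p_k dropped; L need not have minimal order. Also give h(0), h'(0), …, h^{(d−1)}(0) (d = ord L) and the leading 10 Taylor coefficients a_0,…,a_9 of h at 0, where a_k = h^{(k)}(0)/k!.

f: a_k = 1, 3, 9, 27, 81, 243, 729, 2187, 6561, 19683, …
f∘r: x↦r, Dx↦Dx/r' in L_f ⇒ L₀.
Differentiate: ansatz ord ≤ ord L₀ ⇒ L.
L = 4 + (-1 + 2·x)·Dx  (order 1).
h: a_k = 3, 12, 36, 96, 240, 576, 1344, 3072, 6912, 15360, …
ICs: h(0) = 3.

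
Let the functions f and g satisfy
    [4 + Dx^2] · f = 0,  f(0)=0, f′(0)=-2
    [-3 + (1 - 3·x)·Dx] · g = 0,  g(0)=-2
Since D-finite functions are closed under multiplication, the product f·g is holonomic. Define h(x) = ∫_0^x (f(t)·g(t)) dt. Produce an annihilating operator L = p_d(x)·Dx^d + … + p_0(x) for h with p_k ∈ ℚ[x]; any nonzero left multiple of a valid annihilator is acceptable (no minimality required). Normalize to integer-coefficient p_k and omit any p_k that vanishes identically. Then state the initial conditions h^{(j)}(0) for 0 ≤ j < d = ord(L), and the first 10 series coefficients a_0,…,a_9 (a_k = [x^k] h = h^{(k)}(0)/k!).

f: a_k = 0, -2, 0, 4/3, 0, -4/15, 0, 8/315, 0, -4/2835, …
g: a_k = -2, -6, -18, -54, -162, -486, -1458, -4374, -13122, -39366, …
L₀ := L_f ⊗_s L_g (sym. prod.), ord ≤ 2.
Integrate: L := L₀·Dx.
L = (-4 + 12·x)·Dx + 6·Dx^2 + (-1 + 3·x)·Dx^3  (order 3).
h: a_k = 0, 0, 2, 4, 25/3, 20, 2254/45, 644/5, 212999/630, 851996/945, …
ICs: h(0) = 0, h′(0) = 0, h′′(0) = 4.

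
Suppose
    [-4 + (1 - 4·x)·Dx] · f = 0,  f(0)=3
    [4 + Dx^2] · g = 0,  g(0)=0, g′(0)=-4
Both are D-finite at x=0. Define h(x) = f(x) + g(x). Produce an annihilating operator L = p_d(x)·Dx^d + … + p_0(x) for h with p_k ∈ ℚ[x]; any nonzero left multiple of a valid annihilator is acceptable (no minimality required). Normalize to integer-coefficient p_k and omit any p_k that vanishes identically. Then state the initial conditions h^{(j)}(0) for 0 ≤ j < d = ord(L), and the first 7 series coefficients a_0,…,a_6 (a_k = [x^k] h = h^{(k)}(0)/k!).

f: a_k = 3, 12, 48, 192, 768, 3072, 12288, …
g: a_k = 0, -4, 0, 8/3, 0, -8/15, 0, …
Sum ⇒ L₀ = lclm(L_f,L_g) in ℚ(x)⟨Dx⟩.
L = (400 - 128·x + 256·x^2) + (-36 + 176·x - 192·x^2 + 256·x^3)·Dx + (100 - 32·x + 64·x^2)·Dx^2 + (-9 + 44·x - 48·x^2 + 64·x^3)·Dx^3  (order 3).
h: a_k = 3, 8, 48, 584/3, 768, 46072/15, 12288, …
ICs: h(0) = 3, h′(0) = 8, h′′(0) = 96.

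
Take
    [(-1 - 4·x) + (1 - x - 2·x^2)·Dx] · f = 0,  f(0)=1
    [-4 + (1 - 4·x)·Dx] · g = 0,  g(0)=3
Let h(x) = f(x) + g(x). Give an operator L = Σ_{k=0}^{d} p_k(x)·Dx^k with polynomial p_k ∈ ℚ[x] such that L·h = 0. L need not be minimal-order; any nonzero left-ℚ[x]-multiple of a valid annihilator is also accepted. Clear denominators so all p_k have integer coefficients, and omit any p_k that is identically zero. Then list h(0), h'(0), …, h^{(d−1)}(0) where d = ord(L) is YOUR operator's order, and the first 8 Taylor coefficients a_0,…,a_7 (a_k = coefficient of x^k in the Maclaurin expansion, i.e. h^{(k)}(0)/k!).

f: a_k = 1, 1, 3, 5, 11, 21, 43, 85, …
g: a_k = 3, 12, 48, 192, 768, 3072, 12288, 49152, …
Sum ⇒ L₀ = lclm(L_f,L_g) in ℚ(x)⟨Dx⟩.
L = (-8 - 144·x + 96·x^2 - 128·x^3) + (26 - 28·x - 120·x^2 + 128·x^3 - 256·x^4)·Dx + (-3 + 19·x - 34·x^2 + 24·x^3 + 16·x^4 - 64·x^5)·Dx^2  (order 2).
h: a_k = 4, 13, 51, 197, 779, 3093, 12331, 49237, …
ICs: h(0) = 4, h′(0) = 13.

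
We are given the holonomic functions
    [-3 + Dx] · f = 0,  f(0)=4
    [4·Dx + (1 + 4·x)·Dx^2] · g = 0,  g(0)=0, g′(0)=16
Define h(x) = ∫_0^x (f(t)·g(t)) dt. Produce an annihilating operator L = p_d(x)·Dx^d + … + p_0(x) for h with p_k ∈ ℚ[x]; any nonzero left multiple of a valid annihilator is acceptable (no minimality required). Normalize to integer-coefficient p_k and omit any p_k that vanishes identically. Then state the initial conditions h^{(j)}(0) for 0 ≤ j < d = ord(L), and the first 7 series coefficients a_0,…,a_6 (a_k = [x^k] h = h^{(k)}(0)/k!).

f: a_k = 4, 12, 18, 18, 27/2, 81/10, 81/20, …
g: a_k = 0, 16, -32, 256/3, -256, 4096/5, -8192/3, …
L₀ := L_f ⊗_s L_g (sym. prod.), ord ≤ 2.
∫: right-multiply L₀ by Dx.
L = (-3 + 36·x)·Dx + (-2 - 24·x)·Dx^2 + (1 + 4·x)·Dx^3  (order 3).
h: a_k = 0, 0, 32, 64/3, 184/3, -288/5, 3452/15, …
ICs: h(0) = 0, h′(0) = 0, h′′(0) = 64.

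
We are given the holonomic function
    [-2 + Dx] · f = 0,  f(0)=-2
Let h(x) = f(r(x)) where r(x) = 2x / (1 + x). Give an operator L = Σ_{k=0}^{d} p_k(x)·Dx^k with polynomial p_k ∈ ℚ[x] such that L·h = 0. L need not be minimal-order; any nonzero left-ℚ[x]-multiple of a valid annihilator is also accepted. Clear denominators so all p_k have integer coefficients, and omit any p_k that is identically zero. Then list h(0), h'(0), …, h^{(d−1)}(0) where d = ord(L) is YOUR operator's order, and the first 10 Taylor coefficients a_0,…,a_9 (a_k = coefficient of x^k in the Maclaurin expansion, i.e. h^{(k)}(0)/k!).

f: a_k = -2, -4, -4, -8/3, -4/3, -8/15, -8/45, -16/315, -4/315, -8/2835, …
L₀ from L_f via x↦r, Dx↦r'^{-1}Dx.
L = -4 + (1 + 2·x + x^2)·Dx  (order 1).
h: a_k = -2, -8, -8, 8/3, 8/3, -56/15, 88/45, 136/315, -632/315, 6632/2835, …
ICs: h(0) = -2.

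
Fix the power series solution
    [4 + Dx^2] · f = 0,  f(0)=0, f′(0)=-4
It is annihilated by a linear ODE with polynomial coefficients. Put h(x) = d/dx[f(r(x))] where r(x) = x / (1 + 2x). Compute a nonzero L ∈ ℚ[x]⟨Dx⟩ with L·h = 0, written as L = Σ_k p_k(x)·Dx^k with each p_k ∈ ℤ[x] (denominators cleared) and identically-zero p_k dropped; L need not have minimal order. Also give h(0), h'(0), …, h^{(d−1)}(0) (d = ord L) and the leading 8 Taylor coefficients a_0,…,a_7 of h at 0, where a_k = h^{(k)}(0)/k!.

L = (28 + 96·x + 96·x^2) + (12 + 72·x + 144·x^2 + 96·x^3)·Dx + (1 + 8·x + 24·x^2 + 32·x^3 + 16·x^4)·Dx^2  (order 2).
h: a_k = -4, 16, -40, 64, -8/3, -480, 110896/45, -407296/45, …
ICs: h(0) = -4, h′(0) = 16.

f: a_k = 0, -4, 0, 8/3, 0, -8/15, 0, 16/315, …
Substitute x→r, Dx→(1/r')Dx; clear ⇒ L₀.
Differentiate: ansatz ord ≤ ord L₀ ⇒ L.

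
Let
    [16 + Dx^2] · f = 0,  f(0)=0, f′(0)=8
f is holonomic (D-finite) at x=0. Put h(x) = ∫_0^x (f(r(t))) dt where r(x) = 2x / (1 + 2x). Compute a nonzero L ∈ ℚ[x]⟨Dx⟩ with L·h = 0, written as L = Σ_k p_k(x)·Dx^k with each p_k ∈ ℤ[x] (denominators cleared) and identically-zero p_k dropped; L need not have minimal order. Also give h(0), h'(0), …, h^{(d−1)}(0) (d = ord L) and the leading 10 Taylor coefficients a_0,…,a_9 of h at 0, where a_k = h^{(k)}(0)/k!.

f: a_k = 0, 8, 0, -64/3, 0, 256/15, 0, -2048/315, 0, 4096/2835, …
L₀ from L_f via x↦r, Dx↦r'^{-1}Dx.
h=∫h₀ ⇒ L = L₀·Dx.
L = 64·Dx + (4 + 24·x + 48·x^2 + 32·x^3)·Dx^2 + (1 + 8·x + 24·x^2 + 32·x^3 + 16·x^4)·Dx^3  (order 3).
h: a_k = 0, 0, 8, -32/3, -80/3, 896/5, -24704/45, 7680/7, -315008/315, -1288192/405, …
ICs: h(0) = 0, h′(0) = 0, h′′(0) = 16.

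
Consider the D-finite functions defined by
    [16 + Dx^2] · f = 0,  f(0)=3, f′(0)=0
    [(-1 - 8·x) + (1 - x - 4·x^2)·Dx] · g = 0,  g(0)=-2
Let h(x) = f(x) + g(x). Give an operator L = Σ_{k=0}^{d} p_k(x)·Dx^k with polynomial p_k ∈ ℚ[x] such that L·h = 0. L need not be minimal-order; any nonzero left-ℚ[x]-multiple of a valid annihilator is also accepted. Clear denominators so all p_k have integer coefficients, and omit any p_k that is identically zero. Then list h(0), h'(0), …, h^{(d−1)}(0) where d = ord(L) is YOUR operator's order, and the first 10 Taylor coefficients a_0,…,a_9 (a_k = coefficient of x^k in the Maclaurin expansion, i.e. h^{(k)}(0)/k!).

f: a_k = 3, 0, -24, 0, 32, 0, -256/15, 0, 512/105, 0, …
g: a_k = -2, -2, -10, -18, -58, -130, -362, -882, -2330, -5858, …
h₀=f+g: left-lcm gives L₀, ord ≤ 3.
L = (-560 - 4608·x - 1664·x^2 - 6144·x^3 - 10240·x^4 - 16384·x^5) + (208 - 272·x - 896·x^2 + 1408·x^3 + 1536·x^4 - 6144·x^5 - 8192·x^6)·Dx + (-35 - 288·x - 104·x^2 - 384·x^3 - 640·x^4 - 1024·x^5)·Dx^2 + (13 - 17·x - 56·x^2 + 88·x^3 + 96·x^4 - 384·x^5 - 512·x^6)·Dx^3  (order 3).
h: a_k = 1, -2, -34, -18, -26, -130, -5686/15, -882, -244138/105, -5858, …
ICs: h(0) = 1, h′(0) = -2, h′′(0) = -68.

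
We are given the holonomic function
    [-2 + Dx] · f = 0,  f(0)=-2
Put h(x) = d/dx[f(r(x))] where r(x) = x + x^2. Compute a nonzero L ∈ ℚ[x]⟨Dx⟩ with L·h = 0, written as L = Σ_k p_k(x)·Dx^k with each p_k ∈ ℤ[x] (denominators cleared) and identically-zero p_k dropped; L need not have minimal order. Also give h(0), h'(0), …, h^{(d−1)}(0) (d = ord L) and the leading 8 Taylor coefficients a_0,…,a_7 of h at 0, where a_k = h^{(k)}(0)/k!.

L = (4 + 8·x + 8·x^2) + (-1 - 2·x)·Dx  (order 1).
h: a_k = -4, -16, -32, -160/3, -208/3, -1216/15, -3712/45, -24448/315, …
ICs: h(0) = -4.

f: a_k = -2, -4, -4, -8/3, -4/3, -8/15, -8/45, -16/315, …
h₀=f(r): pull back L_f along r ⇒ L₀.
Derive L from L₀ (diff closure).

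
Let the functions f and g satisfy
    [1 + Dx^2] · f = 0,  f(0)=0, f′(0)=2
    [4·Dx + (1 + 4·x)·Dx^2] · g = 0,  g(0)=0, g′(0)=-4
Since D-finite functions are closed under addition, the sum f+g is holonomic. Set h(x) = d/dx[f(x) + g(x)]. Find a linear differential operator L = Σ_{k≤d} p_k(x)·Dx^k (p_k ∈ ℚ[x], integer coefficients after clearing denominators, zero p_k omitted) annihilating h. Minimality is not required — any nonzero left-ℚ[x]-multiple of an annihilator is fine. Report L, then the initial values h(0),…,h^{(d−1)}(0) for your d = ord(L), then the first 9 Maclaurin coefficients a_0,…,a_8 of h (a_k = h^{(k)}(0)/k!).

L = (388 + 32·x + 64·x^2) + (33 + 140·x + 48·x^2 + 64·x^3)·Dx + (388 + 32·x + 64·x^2)·Dx^2 + (33 + 140·x + 48·x^2 + 64·x^3)·Dx^3  (order 3).
h: a_k = -2, 16, -65, 256, -12287/12, 4096, -5898241/360, 65536, -5284823039/20160, …
ICs: h(0) = -2, h′(0) = 16, h′′(0) = -130.

f: a_k = 0, 2, 0, -1/3, 0, 1/60, 0, -1/2520, 0, …
g: a_k = 0, -4, 8, -64/3, 64, -1024/5, 2048/3, -16384/7, 8192, …
f+g: L₀ = lclm(L_f,L_g), ord ≤ 2+2.
Differentiate: ansatz ord ≤ ord L₀ ⇒ L.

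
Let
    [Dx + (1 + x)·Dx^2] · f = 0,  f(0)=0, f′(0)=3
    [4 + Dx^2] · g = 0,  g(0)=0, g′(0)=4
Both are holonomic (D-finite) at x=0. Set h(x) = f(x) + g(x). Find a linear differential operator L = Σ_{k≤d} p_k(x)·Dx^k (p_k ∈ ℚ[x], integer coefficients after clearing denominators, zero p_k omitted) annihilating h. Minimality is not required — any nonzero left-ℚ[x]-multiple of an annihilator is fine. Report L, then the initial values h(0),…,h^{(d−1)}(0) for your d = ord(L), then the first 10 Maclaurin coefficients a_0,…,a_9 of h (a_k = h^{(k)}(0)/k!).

L = (20 + 16·x + 8·x^2)·Dx + (12 + 28·x + 24·x^2 + 8·x^3)·Dx^2 + (5 + 4·x + 2·x^2)·Dx^3 + (3 + 7·x + 6·x^2 + 2·x^3)·Dx^4  (order 4).
h: a_k = 0, 7, -3/2, -5/3, -3/4, 17/15, -1/2, 17/45, -3/8, 953/2835, …
ICs: h(0) = 0, h′(0) = 7, h′′(0) = -3, h′′′(0) = -10.

f: a_k = 0, 3, -3/2, 1, -3/4, 3/5, -1/2, 3/7, -3/8, 1/3, …
g: a_k = 0, 4, 0, -8/3, 0, 8/15, 0, -16/315, 0, 8/2835, …
Sum ⇒ L₀ = lclm(L_f,L_g) in ℚ(x)⟨Dx⟩.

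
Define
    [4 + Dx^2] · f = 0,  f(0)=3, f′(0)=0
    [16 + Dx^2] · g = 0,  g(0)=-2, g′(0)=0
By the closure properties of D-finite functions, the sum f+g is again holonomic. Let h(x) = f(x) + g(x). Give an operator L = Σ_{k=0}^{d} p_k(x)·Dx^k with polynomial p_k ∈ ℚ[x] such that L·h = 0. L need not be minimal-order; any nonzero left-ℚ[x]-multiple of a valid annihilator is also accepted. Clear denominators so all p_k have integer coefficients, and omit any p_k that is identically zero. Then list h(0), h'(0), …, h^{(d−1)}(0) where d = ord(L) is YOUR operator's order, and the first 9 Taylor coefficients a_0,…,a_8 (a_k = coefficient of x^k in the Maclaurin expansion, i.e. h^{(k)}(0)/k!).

f: a_k = 3, 0, -6, 0, 2, 0, -4/15, 0, 2/105, …
g: a_k = -2, 0, 16, 0, -64/3, 0, 512/45, 0, -1024/315, …
Weyl lclm of L_f,L_g ⇒ L₀ (ord ≤ 4).
L = 64 + 20·Dx^2 + Dx^4  (order 4).
h: a_k = 1, 0, 10, 0, -58/3, 0, 100/9, 0, -1018/315, …
ICs: h(0) = 1, h′(0) = 0, h′′(0) = 20, h′′′(0) = 0.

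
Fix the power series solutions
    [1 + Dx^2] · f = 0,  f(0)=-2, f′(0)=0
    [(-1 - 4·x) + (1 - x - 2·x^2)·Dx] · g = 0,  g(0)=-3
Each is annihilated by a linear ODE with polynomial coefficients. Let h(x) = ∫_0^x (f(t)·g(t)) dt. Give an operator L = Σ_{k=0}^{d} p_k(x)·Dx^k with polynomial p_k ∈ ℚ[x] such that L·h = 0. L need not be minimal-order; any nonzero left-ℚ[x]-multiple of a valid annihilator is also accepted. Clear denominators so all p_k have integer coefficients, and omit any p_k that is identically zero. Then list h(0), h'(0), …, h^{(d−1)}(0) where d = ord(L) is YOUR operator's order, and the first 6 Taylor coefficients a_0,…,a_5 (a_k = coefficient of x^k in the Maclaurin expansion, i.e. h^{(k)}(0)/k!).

f: a_k = -2, 0, 1, 0, -1/12, 0, …
g: a_k = -3, -3, -9, -15, -33, -63, …
Product ⇒ symmetric product L₀, ord ≤ 2.
∫: right-multiply L₀ by Dx.
L = (3 + x + 2·x^2)·Dx + (2 + 8·x)·Dx^2 + (-1 + x + 2·x^2)·Dx^3  (order 3).
h: a_k = 0, 6, 3, 5, 27/4, 229/20, …
ICs: h(0) = 0, h′(0) = 6, h′′(0) = 6.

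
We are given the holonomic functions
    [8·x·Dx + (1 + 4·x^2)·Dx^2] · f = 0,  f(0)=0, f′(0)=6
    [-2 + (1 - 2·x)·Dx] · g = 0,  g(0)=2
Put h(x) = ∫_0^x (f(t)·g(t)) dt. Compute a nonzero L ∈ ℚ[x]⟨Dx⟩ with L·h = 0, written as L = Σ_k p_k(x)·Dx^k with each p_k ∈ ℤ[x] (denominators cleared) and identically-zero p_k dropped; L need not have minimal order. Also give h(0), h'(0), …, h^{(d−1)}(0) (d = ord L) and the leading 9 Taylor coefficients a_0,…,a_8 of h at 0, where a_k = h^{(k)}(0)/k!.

L = 16·x·Dx + (4 - 8·x + 32·x^2)·Dx^2 + (-1 + 2·x - 4·x^2 + 8·x^3)·Dx^3  (order 3).
h: a_k = 0, 0, 6, 8, 8, 64/5, 416/15, 1664/35, 2432/35, …
ICs: h(0) = 0, h′(0) = 0, h′′(0) = 12.

f: a_k = 0, 6, 0, -8, 0, 96/5, 0, -384/7, 0, …
g: a_k = 2, 4, 8, 16, 32, 64, 128, 256, 512, …
f·g: L₀ = L_f ⊗_s L_g, ord ≤ 2·1.
Integrate: L := L₀·Dx.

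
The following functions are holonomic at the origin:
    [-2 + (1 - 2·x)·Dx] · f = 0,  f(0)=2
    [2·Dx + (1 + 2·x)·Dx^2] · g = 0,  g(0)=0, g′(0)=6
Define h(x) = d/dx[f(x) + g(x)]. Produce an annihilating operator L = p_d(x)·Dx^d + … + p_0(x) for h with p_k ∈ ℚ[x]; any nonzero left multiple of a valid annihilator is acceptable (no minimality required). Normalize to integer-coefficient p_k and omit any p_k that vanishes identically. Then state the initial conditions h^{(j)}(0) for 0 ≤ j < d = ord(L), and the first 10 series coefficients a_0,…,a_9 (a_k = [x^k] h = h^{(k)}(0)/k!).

L = (40 + 16·x) + (8 + 64·x + 32·x^2)·Dx + (-3 - 2·x + 12·x^2 + 8·x^3)·Dx^2  (order 2).
h: a_k = 10, 4, 72, 80, 416, 576, 2176, 3328, 10752, 17408, …
ICs: h(0) = 10, h′(0) = 4.

f: a_k = 2, 4, 8, 16, 32, 64, 128, 256, 512, 1024, …
g: a_k = 0, 6, -6, 8, -12, 96/5, -32, 384/7, -96, 512/3, …
f+g: L₀ = lclm(L_f,L_g), ord ≤ 1+2.
h₀' ⇒ L via d/dx closure of L₀.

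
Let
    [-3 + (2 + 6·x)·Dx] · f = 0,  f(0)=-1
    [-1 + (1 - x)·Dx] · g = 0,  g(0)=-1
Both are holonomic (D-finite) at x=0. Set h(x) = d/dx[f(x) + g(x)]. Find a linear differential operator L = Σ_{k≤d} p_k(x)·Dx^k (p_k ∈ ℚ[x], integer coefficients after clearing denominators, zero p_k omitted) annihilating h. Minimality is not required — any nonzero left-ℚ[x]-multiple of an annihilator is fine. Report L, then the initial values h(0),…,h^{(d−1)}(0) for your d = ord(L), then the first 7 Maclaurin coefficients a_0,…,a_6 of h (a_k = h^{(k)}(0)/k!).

L = (-90 - 54·x) + (3 - 198·x - 189·x^2)·Dx + (14 + 46·x - 6·x^2 - 54·x^3)·Dx^2  (order 2).
h: a_k = -5/2, 1/4, -129/16, 277/32, -9785/256, 42855/512, -519533/2048, …
ICs: h(0) = -5/2, h′(0) = 1/4.

f: a_k = -1, -3/2, 9/8, -27/16, 405/128, -1701/256, 15309/1024, …
g: a_k = -1, -1, -1, -1, -1, -1, -1, …
Weyl lclm of L_f,L_g ⇒ L₀ (ord ≤ 2).
h=h₀': d/dx-closure on L₀ ⇒ L.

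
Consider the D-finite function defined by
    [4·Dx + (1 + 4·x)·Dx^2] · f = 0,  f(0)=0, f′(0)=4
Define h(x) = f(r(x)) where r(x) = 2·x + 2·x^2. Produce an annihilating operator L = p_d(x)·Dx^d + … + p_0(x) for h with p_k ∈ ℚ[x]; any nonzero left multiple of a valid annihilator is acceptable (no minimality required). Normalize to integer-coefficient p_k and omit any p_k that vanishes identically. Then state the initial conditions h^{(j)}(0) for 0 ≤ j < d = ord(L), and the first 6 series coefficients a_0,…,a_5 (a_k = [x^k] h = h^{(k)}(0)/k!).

L = (6 + 16·x + 16·x^2)·Dx + (1 + 10·x + 24·x^2 + 16·x^3)·Dx^2  (order 2).
h: a_k = 0, 8, -24, 320/3, -544, 14848/5, …
ICs: h(0) = 0, h′(0) = 8.

f: a_k = 0, 4, -8, 64/3, -64, 1024/5, …
L₀ from L_f via x↦r, Dx↦r'^{-1}Dx.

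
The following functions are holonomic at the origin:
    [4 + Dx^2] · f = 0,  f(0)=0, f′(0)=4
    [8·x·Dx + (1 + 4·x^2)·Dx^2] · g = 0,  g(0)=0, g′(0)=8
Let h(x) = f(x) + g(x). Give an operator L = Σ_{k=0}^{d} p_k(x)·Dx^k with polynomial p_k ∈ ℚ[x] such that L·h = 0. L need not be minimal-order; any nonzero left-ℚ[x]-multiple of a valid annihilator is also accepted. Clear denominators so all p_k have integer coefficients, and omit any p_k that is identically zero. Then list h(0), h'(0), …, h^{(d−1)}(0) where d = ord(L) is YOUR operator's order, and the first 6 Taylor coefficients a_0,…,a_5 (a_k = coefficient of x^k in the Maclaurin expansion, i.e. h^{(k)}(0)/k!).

f: a_k = 0, 4, 0, -8/3, 0, 8/15, …
g: a_k = 0, 8, 0, -32/3, 0, 128/5, …
Sum ⇒ L₀ = lclm(L_f,L_g) in ℚ(x)⟨Dx⟩.
L = (-352·x + 1792·x^3 + 512·x^5)·Dx + (-4 + 112·x^2 + 576·x^4 + 256·x^6)·Dx^2 + (-88·x + 448·x^3 + 128·x^5)·Dx^3 + (-1 + 28·x^2 + 144·x^4 + 64·x^6)·Dx^4  (order 4).
h: a_k = 0, 12, 0, -40/3, 0, 392/15, …
ICs: h(0) = 0, h′(0) = 12, h′′(0) = 0, h′′′(0) = -80.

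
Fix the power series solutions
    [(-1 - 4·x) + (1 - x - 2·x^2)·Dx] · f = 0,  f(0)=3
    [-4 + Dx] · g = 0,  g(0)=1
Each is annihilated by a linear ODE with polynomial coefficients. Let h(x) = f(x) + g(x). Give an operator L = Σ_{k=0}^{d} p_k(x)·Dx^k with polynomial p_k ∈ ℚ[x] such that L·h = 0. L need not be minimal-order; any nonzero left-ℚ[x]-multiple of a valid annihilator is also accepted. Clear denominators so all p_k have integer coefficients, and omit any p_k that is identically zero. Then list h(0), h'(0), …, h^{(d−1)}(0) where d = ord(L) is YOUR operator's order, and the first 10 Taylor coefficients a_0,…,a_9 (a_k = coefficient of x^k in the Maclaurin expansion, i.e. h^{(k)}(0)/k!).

L = (-8 - 192·x^2 - 128·x^3) + (-10 + 44·x + 72·x^2 - 64·x^3 - 64·x^4)·Dx + (3 - 11·x - 6·x^2 + 24·x^3 + 16·x^4)·Dx^2  (order 2).
h: a_k = 4, 7, 17, 77/3, 131/3, 1073/15, 6061/45, 81349/315, 162107/315, 2902253/2835, …
ICs: h(0) = 4, h′(0) = 7.

f: a_k = 3, 3, 9, 15, 33, 63, 129, 255, 513, 1023, …
g: a_k = 1, 4, 8, 32/3, 32/3, 128/15, 256/45, 1024/315, 512/315, 2048/2835, …
f+g: L₀ = lclm(L_f,L_g), ord ≤ 1+1.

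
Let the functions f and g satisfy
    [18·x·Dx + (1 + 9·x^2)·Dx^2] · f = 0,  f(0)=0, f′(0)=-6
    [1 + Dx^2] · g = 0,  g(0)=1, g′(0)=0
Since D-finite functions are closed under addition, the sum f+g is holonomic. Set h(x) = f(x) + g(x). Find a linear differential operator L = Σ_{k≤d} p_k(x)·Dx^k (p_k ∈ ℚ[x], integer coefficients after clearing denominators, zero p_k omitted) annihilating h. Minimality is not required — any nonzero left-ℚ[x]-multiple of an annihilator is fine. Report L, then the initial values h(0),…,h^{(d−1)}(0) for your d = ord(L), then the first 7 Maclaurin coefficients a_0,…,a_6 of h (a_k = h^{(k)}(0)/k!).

L = (-1926·x + 17820·x^3 + 1458·x^5)·Dx + (-17 + 351·x^2 + 4617·x^4 + 729·x^6)·Dx^2 + (-1926·x + 17820·x^3 + 1458·x^5)·Dx^3 + (-17 + 351·x^2 + 4617·x^4 + 729·x^6)·Dx^4  (order 4).
h: a_k = 1, -6, -1/2, 18, 1/24, -486/5, -1/720, …
ICs: h(0) = 1, h′(0) = -6, h′′(0) = -1, h′′′(0) = 108.

f: a_k = 0, -6, 0, 18, 0, -486/5, 0, …
g: a_k = 1, 0, -1/2, 0, 1/24, 0, -1/720, …
h₀=f+g: left-lcm gives L₀, ord ≤ 4.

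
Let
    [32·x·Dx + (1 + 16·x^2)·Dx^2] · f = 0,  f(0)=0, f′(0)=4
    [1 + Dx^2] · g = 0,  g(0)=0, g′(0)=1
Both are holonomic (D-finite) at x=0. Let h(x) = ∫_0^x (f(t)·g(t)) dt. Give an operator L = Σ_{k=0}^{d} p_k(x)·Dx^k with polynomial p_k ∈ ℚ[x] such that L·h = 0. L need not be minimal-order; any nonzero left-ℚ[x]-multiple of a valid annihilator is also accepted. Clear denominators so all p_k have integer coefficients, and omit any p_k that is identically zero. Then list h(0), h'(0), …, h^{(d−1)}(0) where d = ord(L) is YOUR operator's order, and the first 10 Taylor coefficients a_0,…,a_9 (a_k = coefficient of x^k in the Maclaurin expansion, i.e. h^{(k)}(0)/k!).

f: a_k = 0, 4, 0, -64/3, 0, 1024/5, 0, -16384/7, 0, 262144/9, …
g: a_k = 0, 1, 0, -1/6, 0, 1/120, 0, -1/5040, 0, 1/362880, …
L₀ := L_f ⊗_s L_g (sym. prod.), ord ≤ 4.
h=∫h₀ ⇒ L = L₀·Dx.
L = (1105 + 51776·x^2 + 22016·x^4 + 16384·x^6 + 65536·x^8)·Dx + (2112·x + 35840·x^3 + 49152·x^5 + 262144·x^7)·Dx^2 + (1122 + 52352·x^2 + 27648·x^4 + 32768·x^6 + 131072·x^8)·Dx^3 + (2112·x + 35840·x^3 + 49152·x^5 + 262144·x^7)·Dx^4 + (17 + 576·x^2 + 5632·x^4 + 16384·x^6 + 65536·x^8)·Dx^5  (order 5).
h: a_k = 0, 0, 0, 4/3, 0, -22/5, 0, 3751/126, 0, -142493/540, …
ICs: h(0) = 0, h′(0) = 0, h′′(0) = 0, h′′′(0) = 8, h′′′′(0) = 0.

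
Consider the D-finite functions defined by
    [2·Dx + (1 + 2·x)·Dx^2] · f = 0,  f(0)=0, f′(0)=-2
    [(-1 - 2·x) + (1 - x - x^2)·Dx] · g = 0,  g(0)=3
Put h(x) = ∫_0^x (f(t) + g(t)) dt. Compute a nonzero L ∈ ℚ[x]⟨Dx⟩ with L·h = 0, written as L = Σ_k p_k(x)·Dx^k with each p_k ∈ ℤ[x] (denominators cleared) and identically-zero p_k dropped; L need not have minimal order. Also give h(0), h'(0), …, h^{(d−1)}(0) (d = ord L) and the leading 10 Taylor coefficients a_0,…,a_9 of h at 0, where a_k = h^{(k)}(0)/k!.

L = (-34 - 92·x - 116·x^2 - 48·x^3 - 24·x^4)·Dx^2 + (-5 - 60·x - 170·x^2 - 180·x^3 - 100·x^4 - 40·x^5)·Dx^3 + (3 + 11·x + 5·x^2 - 20·x^3 - 30·x^4 - 24·x^5 - 8·x^6)·Dx^4  (order 4).
h: a_k = 0, 3, 1/2, 8/3, 19/12, 19/5, 44/15, 149/21, 313/56, 134/9, …
ICs: h(0) = 0, h′(0) = 3, h′′(0) = 1, h′′′(0) = 16.

f: a_k = 0, -2, 2, -8/3, 4, -32/5, 32/3, -128/7, 32, -512/9, …
g: a_k = 3, 3, 6, 9, 15, 24, 39, 63, 102, 165, …
Weyl lclm of L_f,L_g ⇒ L₀ (ord ≤ 3).
∫: right-multiply L₀ by Dx.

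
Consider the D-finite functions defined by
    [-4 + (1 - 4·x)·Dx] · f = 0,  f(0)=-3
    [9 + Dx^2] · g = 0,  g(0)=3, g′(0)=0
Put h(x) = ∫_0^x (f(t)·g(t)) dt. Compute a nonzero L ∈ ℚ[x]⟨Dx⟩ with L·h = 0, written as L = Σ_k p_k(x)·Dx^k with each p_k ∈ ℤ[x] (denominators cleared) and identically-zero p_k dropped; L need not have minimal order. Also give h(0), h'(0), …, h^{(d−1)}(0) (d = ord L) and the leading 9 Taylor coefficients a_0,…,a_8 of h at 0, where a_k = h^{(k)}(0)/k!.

f: a_k = -3, -12, -48, -192, -768, -3072, -12288, -49152, -196608, …
g: a_k = 3, 0, -27/2, 0, 81/8, 0, -243/80, 0, 2187/4480, …
Product ⇒ symmetric product L₀, ord ≤ 2.
h=∫₀ˣh₀: take L = L₀·Dx.
L = (-9 + 36·x)·Dx + 8·Dx^2 + (-1 + 4·x)·Dx^3  (order 3).
h: a_k = 0, -9, -18, -69/2, -207/2, -13491/40, -4497/4, -2157831/560, -2157831/160, …
ICs: h(0) = 0, h′(0) = -9, h′′(0) = -36.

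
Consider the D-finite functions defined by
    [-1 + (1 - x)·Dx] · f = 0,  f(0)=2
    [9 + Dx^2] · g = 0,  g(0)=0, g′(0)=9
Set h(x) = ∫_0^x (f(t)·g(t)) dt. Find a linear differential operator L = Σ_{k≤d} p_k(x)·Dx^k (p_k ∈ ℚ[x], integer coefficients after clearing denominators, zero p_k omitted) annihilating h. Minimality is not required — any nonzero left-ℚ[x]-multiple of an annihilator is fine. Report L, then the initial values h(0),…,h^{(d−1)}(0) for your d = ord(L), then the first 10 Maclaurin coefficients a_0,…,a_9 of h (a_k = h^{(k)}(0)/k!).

f: a_k = 2, 2, 2, 2, 2, 2, 2, 2, 2, 2, …
g: a_k = 0, 9, 0, -27/2, 0, 243/40, 0, -729/560, 0, 729/4480, …
L₀ := L_f ⊗_s L_g (sym. prod.), ord ≤ 2.
∫: right-multiply L₀ by Dx.
L = (-9 + 9·x)·Dx + 2·Dx^2 + (-1 + x)·Dx^3  (order 3).
h: a_k = 0, 0, 9, 6, -9/4, -9/5, 21/40, 9/20, 153/2240, 17/280, …
ICs: h(0) = 0, h′(0) = 0, h′′(0) = 18.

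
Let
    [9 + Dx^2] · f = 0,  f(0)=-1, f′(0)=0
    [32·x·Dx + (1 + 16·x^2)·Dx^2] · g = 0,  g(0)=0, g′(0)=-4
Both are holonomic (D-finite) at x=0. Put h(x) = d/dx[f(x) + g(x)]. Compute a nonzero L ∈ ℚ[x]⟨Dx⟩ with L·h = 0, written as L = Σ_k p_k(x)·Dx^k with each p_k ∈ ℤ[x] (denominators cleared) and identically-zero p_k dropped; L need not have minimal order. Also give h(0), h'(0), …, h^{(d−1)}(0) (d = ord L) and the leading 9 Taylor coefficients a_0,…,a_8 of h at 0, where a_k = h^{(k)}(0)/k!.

f: a_k = -1, 0, 9/2, 0, -27/8, 0, 81/80, 0, -729/4480, …
g: a_k = 0, -4, 0, 64/3, 0, -1024/5, 0, 16384/7, 0, …
f+g: L₀ = lclm(L_f,L_g), ord ≤ 2+2.
h₀' ⇒ L via d/dx closure of L₀.
L = (-52704·x + 967680·x^3 + 663552·x^5) + (-207 + 13104·x^2 + 283392·x^4 + 331776·x^6)·Dx + (-5856·x + 107520·x^3 + 73728·x^5)·Dx^2 + (-23 + 1456·x^2 + 31488·x^4 + 36864·x^6)·Dx^3  (order 3).
h: a_k = -4, 9, 64, -27/2, -1024, 243/40, 16384, -729/560, -262144, …
ICs: h(0) = -4, h′(0) = 9, h′′(0) = 128.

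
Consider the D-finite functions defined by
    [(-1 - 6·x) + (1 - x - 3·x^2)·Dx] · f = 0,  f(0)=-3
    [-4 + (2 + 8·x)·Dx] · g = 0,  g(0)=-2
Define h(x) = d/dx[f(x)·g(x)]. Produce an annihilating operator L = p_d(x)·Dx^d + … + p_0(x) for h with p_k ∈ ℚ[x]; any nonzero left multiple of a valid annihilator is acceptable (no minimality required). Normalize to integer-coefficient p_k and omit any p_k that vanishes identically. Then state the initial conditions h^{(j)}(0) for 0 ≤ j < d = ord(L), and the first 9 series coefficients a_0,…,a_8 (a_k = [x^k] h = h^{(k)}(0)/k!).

f: a_k = -3, -3, -12, -21, -57, -120, -291, -651, -1524, …
g: a_k = -2, -4, 4, -8, 20, -56, 168, -528, 1716, …
h₀=f·g: eliminate ⇒ L₀, order ≤ 1·1.
h₀' ⇒ L via d/dx closure of L₀.
L = (8 + 126·x + 390·x^2 + 480·x^3 + 540·x^4) + (-3 - 17·x - 21·x^2 + 38·x^3 + 222·x^4 + 216·x^5)·Dx  (order 1).
h: a_k = 18, 48, 306, 456, 2940, 2556, 26418, -768, 255474, …
ICs: h(0) = 18.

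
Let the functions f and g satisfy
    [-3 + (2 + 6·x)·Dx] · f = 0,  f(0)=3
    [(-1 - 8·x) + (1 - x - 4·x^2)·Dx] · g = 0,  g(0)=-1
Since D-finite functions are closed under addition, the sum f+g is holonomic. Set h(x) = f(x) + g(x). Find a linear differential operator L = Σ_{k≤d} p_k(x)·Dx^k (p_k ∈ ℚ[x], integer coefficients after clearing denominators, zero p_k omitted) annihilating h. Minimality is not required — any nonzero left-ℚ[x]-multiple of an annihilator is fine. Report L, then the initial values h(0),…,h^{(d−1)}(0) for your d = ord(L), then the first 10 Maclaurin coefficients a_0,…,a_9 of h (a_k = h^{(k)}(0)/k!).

L = (69 + 387·x + 900·x^2 + 1440·x^3) + (-49 - 318·x - 1257·x^2 - 3240·x^3 - 3600·x^4)·Dx + (-2 + 46·x + 234·x^2 - 86·x^3 - 1440·x^4 - 1440·x^5)·Dx^2  (order 2).
h: a_k = 2, 7/2, -67/8, -63/16, -4927/128, -11537/256, -231271/1024, -686655/2048, -46618727/32768, -149734909/65536, …
ICs: h(0) = 2, h′(0) = 7/2.

f: a_k = 3, 9/2, -27/8, 81/16, -1215/128, 5103/256, -45927/1024, 216513/2048, -8444007/32768, 42220035/65536, …
g: a_k = -1, -1, -5, -9, -29, -65, -181, -441, -1165, -2929, …
Sum ⇒ L₀ = lclm(L_f,L_g) in ℚ(x)⟨Dx⟩.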